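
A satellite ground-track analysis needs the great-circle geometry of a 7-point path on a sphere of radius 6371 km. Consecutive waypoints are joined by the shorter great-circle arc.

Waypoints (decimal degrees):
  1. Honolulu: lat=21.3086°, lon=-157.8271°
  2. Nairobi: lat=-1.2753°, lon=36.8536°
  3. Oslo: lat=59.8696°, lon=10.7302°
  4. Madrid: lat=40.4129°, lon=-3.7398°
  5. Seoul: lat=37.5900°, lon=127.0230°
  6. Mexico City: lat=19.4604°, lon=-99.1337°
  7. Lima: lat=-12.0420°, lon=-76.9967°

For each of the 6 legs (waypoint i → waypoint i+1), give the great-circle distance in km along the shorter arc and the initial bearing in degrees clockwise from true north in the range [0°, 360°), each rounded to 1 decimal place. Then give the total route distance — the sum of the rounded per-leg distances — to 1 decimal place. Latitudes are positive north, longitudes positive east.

Leg 1: φ1=0.3719052, φ2=-0.0222582, Δφ=-0.3941634, Δλ=3.3978192 rad; a=sin²(Δφ/2)+cosφ1·cosφ2·sin²(Δλ/2)=0.9545431182; c=2·atan2(√a, √(1-a))=2.711881771; dist=6371·c=17277.399 ≈ 17277.4 km; running total=17277.4 km
Leg 1 bearing: y=sinΔλ·cosφ2=-0.25336933, x=cosφ1·sinφ2-sinφ1·cosφ2·cosΔλ=0.33070560; θ=atan2(y, x)=-37.4574° <0 so +360° → 322.5426° ≈ 322.5°
Leg 2: φ1=-0.0222582, φ2=1.0449216, Δφ=1.0671798, Δλ=-0.4559393 rad; a=sin²(Δφ/2)+cosφ1·cosφ2·sin²(Δλ/2)=0.2843342097; c=2·atan2(√a, √(1-a))=1.124828133; dist=6371·c=7166.280 ≈ 7166.3 km; running total=24443.7 km
Leg 2 bearing: y=sinΔλ·cosφ2=-0.22102022, x=cosφ1·sinφ2-sinφ1·cosφ2·cosΔλ=0.87470174; θ=atan2(y, x)=-14.1807° <0 so +360° → 345.8193° ≈ 345.8°
Leg 3: φ1=1.0449216, φ2=0.7053382, Δφ=-0.3395835, Δλ=-0.2525491 rad; a=sin²(Δφ/2)+cosφ1·cosφ2·sin²(Δλ/2)=0.0346151488; c=2·atan2(√a, √(1-a))=0.374283814; dist=6371·c=2384.562 ≈ 2384.6 km; running total=26828.3 km
Leg 3 bearing: y=sinΔλ·cosφ2=-0.19025143, x=cosφ1·sinφ2-sinφ1·cosφ2·cosΔλ=-0.31220531; θ=atan2(y, x)=-148.6427° <0 so +360° → 211.3573° ≈ 211.4°
Leg 4: φ1=0.7053382, φ2=0.6560693, Δφ=-0.0492689, Δλ=2.2822414 rad; a=sin²(Δφ/2)+cosφ1·cosφ2·sin²(Δλ/2)=0.4992328903; c=2·atan2(√a, √(1-a))=1.569262107; dist=6371·c=9997.769 ≈ 9997.8 km; running total=36826.1 km
Leg 4 bearing: y=sinΔλ·cosφ2=0.60017599, x=cosφ1·sinφ2-sinφ1·cosφ2·cosΔλ=0.79986651; θ=atan2(y, x)=36.8826° ≈ 36.9°
Leg 5: φ1=0.6560693, φ2=0.3396481, Δφ=-0.3164212, Δλ=-3.9471790 rad; a=sin²(Δφ/2)+cosφ1·cosφ2·sin²(Δλ/2)=0.6571499914; c=2·atan2(√a, √(1-a))=1.890515506; dist=6371·c=12044.474 ≈ 12044.5 km; running total=48870.6 km
Leg 5 bearing: y=sinΔλ·cosφ2=0.68003411, x=cosφ1·sinφ2-sinφ1·cosφ2·cosΔλ=0.66239651; θ=atan2(y, x)=45.7527° ≈ 45.8°
Leg 6: φ1=0.3396481, φ2=-0.2101725, Δφ=-0.5498206, Δλ=0.3863635 rad; a=sin²(Δφ/2)+cosφ1·cosφ2·sin²(Δλ/2)=0.1076778247; c=2·atan2(√a, √(1-a))=0.668674086; dist=6371·c=4260.123 ≈ 4260.1 km; running total=53130.7 km
Leg 6 bearing: y=sinΔλ·cosφ2=0.36853051, x=cosφ1·sinφ2-sinφ1·cosφ2·cosΔλ=-0.49851631; θ=atan2(y, x)=143.5262° ≈ 143.5°

Leg 1: dist=17277.4 km, bearing=322.5°
Leg 2: dist=7166.3 km, bearing=345.8°
Leg 3: dist=2384.6 km, bearing=211.4°
Leg 4: dist=9997.8 km, bearing=36.9°
Leg 5: dist=12044.5 km, bearing=45.8°
Leg 6: dist=4260.1 km, bearing=143.5°
Total: 53130.7 km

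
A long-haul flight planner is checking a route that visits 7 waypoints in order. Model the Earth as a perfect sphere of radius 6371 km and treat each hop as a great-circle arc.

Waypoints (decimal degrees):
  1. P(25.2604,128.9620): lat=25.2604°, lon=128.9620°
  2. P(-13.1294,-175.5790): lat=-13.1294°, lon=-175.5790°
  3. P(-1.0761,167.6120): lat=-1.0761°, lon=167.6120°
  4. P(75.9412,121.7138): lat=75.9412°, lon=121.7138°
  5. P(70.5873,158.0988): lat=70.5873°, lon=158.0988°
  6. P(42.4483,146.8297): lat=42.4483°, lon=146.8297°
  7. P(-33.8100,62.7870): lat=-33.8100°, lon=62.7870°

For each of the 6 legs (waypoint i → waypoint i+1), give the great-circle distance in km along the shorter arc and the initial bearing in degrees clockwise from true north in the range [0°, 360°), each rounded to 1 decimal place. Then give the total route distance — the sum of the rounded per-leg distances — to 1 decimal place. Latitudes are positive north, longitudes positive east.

Leg 1: φ1=0.4408772, φ2=-0.2291513, Δφ=-0.6700284, Δλ=-5.3152432 rad; a=sin²(Δφ/2)+cosφ1·cosφ2·sin²(Δλ/2)=0.2987793553; c=2·atan2(√a, √(1-a))=1.156614262; dist=6371·c=7368.789 ≈ 7368.8 km; running total=7368.8 km
Leg 1 bearing: y=sinΔλ·cosφ2=0.80218823, x=cosφ1·sinφ2-sinφ1·cosφ2·cosΔλ=-0.44106128; θ=atan2(y, x)=118.8030° ≈ 118.8°
Leg 2: φ1=-0.2291513, φ2=-0.0187815, Δφ=0.2103698, Δλ=5.9898129 rad; a=sin²(Δφ/2)+cosφ1·cosφ2·sin²(Δλ/2)=0.0318239681; c=2·atan2(√a, √(1-a))=0.358705485; dist=6371·c=2285.313 ≈ 2285.3 km; running total=9654.1 km
Leg 2 bearing: y=sinΔλ·cosφ2=-0.28913117, x=cosφ1·sinφ2-sinφ1·cosφ2·cosΔλ=0.19911801; θ=atan2(y, x)=-55.4457° <0 so +360° → 304.5543° ≈ 304.6°
Leg 3: φ1=-0.0187815, φ2=1.3254240, Δφ=1.3442055, Δλ=-0.8010747 rad; a=sin²(Δφ/2)+cosφ1·cosφ2·sin²(Δλ/2)=0.4245963833; c=2·atan2(√a, √(1-a))=1.419411532; dist=6371·c=9043.071 ≈ 9043.1 km; running total=18697.2 km
Leg 3 bearing: y=sinΔλ·cosφ2=-0.17444016, x=cosφ1·sinφ2-sinφ1·cosφ2·cosΔλ=0.97305077; θ=atan2(y, x)=-10.1635° <0 so +360° → 349.8365° ≈ 349.8°
Leg 4: φ1=1.3254240, φ2=1.2319808, Δφ=-0.0934432, Δλ=0.6350380 rad; a=sin²(Δφ/2)+cosφ1·cosφ2·sin²(Δλ/2)=0.0100513446; c=2·atan2(√a, √(1-a))=0.200850221; dist=6371·c=1279.617 ≈ 1279.6 km; running total=19976.8 km
Leg 4 bearing: y=sinΔλ·cosφ2=0.19716471, x=cosφ1·sinφ2-sinφ1·cosφ2·cosΔλ=-0.03045223; θ=atan2(y, x)=98.7800° ≈ 98.8°
Leg 5: φ1=1.2319808, φ2=0.7408626, Δφ=-0.4911182, Δλ=-0.1966829 rad; a=sin²(Δφ/2)+cosφ1·cosφ2·sin²(Δλ/2)=0.0614611743; c=2·atan2(√a, √(1-a))=0.501052144; dist=6371·c=3192.203 ≈ 3192.2 km; running total=23169.0 km
Leg 5 bearing: y=sinΔλ·cosφ2=-0.14419579, x=cosφ1·sinφ2-sinφ1·cosφ2·cosΔλ=-0.45819468; θ=atan2(y, x)=-162.5310° <0 so +360° → 197.4690° ≈ 197.5°
Leg 6: φ1=0.7408626, φ2=-0.5900958, Δφ=-1.3309584, Δλ=-1.4668218 rad; a=sin²(Δφ/2)+cosφ1·cosφ2·sin²(Δλ/2)=0.6559617349; c=2·atan2(√a, √(1-a))=1.888013165; dist=6371·c=12028.532 ≈ 12028.5 km; running total=35197.5 km
Leg 6 bearing: y=sinΔλ·cosφ2=-0.82640017, x=cosφ1·sinφ2-sinφ1·cosφ2·cosΔλ=-0.46879260; θ=atan2(y, x)=-119.5650° <0 so +360° → 240.4350° ≈ 240.4°

Leg 1: dist=7368.8 km, bearing=118.8°
Leg 2: dist=2285.3 km, bearing=304.6°
Leg 3: dist=9043.1 km, bearing=349.8°
Leg 4: dist=1279.6 km, bearing=98.8°
Leg 5: dist=3192.2 km, bearing=197.5°
Leg 6: dist=12028.5 km, bearing=240.4°
Total: 35197.5 km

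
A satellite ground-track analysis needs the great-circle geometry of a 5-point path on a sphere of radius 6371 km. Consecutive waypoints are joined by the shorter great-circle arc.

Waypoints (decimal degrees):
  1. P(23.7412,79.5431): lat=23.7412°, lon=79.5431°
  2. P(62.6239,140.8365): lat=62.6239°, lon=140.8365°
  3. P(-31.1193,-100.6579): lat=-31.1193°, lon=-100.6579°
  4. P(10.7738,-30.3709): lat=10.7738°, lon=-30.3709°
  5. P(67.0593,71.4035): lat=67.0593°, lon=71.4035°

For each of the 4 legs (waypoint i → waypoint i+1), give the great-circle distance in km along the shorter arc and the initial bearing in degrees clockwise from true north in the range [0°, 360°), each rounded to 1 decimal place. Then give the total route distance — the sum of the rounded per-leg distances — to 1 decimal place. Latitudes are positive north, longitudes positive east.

Leg 1: φ1=0.4143621, φ2=1.0929932, Δφ=0.6786311, Δλ=1.0697716 rad; a=sin²(Δφ/2)+cosφ1·cosφ2·sin²(Δλ/2)=0.2201533877; c=2·atan2(√a, √(1-a))=0.976780762; dist=6371·c=6223.070 ≈ 6223.1 km; running total=6223.1 km
Leg 1 bearing: y=sinΔλ·cosφ2=0.40331216, x=cosφ1·sinφ2-sinφ1·cosφ2·cosΔλ=0.72393563; θ=atan2(y, x)=29.1226° ≈ 29.1°
Leg 2: φ1=1.0929932, φ2=-0.5431342, Δφ=-1.6361275, Δλ=-4.2148724 rad; a=sin²(Δφ/2)+cosφ1·cosφ2·sin²(Δλ/2)=0.8234060191; c=2·atan2(√a, √(1-a))=2.274193201; dist=6371·c=14488.885 ≈ 14488.9 km; running total=20712.0 km
Leg 2 bearing: y=sinΔλ·cosφ2=0.75230929, x=cosφ1·sinφ2-sinφ1·cosφ2·cosΔλ=0.12515959; θ=atan2(y, x)=80.5544° ≈ 80.6°
Leg 3: φ1=-0.5431342, φ2=0.1880383, Δφ=0.7311725, Δλ=1.2267396 rad; a=sin²(Δφ/2)+cosφ1·cosφ2·sin²(Δλ/2)=0.4064664842; c=2·atan2(√a, √(1-a))=1.382620708; dist=6371·c=8808.677 ≈ 8808.7 km; running total=29520.7 km
Leg 3 bearing: y=sinΔλ·cosφ2=0.92479993, x=cosφ1·sinφ2-sinφ1·cosφ2·cosΔλ=0.33128692; θ=atan2(y, x)=70.2912° ≈ 70.3°
Leg 4: φ1=0.1880383, φ2=1.1704056, Δφ=0.9823673, Δλ=1.7762984 rad; a=sin²(Δφ/2)+cosφ1·cosφ2·sin²(Δλ/2)=0.4529940878; c=2·atan2(√a, √(1-a))=1.476645466; dist=6371·c=9407.708 ≈ 9407.7 km; running total=38928.4 km
Leg 4 bearing: y=sinΔλ·cosφ2=0.38157676, x=cosφ1·sinφ2-sinφ1·cosφ2·cosΔλ=0.91954388; θ=atan2(y, x)=22.5366° ≈ 22.5°

Leg 1: dist=6223.1 km, bearing=29.1°
Leg 2: dist=14488.9 km, bearing=80.6°
Leg 3: dist=8808.7 km, bearing=70.3°
Leg 4: dist=9407.7 km, bearing=22.5°
Total: 38928.4 km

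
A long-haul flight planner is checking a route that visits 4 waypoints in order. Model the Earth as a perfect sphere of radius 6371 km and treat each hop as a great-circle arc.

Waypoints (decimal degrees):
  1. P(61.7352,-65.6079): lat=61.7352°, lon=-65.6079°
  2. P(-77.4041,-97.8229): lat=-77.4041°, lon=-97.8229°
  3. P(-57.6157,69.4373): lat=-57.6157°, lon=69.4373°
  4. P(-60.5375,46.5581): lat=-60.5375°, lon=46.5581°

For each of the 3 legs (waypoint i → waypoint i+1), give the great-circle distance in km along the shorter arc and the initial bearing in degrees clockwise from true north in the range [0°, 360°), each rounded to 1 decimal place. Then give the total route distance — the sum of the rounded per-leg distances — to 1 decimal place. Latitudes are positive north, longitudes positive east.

Leg 1: dist=15628.7 km, bearing=190.5°
Leg 2: dist=4975.6 km, bearing=170.3°
Leg 3: dist=1339.6 km, bearing=246.4°
Total: 21943.9 km

Leg 1: φ1=1.0774825, φ2=-1.3509564, Δφ=-2.4284389, Δλ=-0.5622578 rad; a=sin²(Δφ/2)+cosφ1·cosφ2·sin²(Δλ/2)=0.8861000644; c=2·atan2(√a, √(1-a))=2.453092931; dist=6371·c=15628.655 ≈ 15628.7 km; running total=15628.7 km
Leg 1 bearing: y=sinΔλ·cosφ2=-0.11625445, x=cosφ1·sinφ2-sinφ1·cosφ2·cosΔλ=-0.62465339; θ=atan2(y, x)=-169.4573° <0 so +360° → 190.5427° ≈ 190.5°
Leg 2: φ1=-1.3509564, φ2=-1.0055837, Δφ=0.3453727, Δλ=2.9192412 rad; a=sin²(Δφ/2)+cosφ1·cosφ2·sin²(Δλ/2)=0.1448867472; c=2·atan2(√a, √(1-a))=0.780976417; dist=6371·c=4975.601 ≈ 4975.6 km; running total=20604.3 km
Leg 2 bearing: y=sinΔλ·cosφ2=0.11811153, x=cosφ1·sinφ2-sinφ1·cosφ2·cosΔλ=-0.69399422; θ=atan2(y, x)=170.3413° ≈ 170.3°
Leg 3: φ1=-1.0055837, φ2=-1.0565787, Δφ=-0.0509950, Δλ=-0.3993174 rad; a=sin²(Δφ/2)+cosφ1·cosφ2·sin²(Δλ/2)=0.0110126309; c=2·atan2(√a, √(1-a))=0.210269314; dist=6371·c=1339.626 ≈ 1339.6 km; running total=21943.9 km
Leg 3 bearing: y=sinΔλ·cosφ2=-0.19122760, x=cosφ1·sinφ2-sinφ1·cosφ2·cosΔλ=-0.08365056; θ=atan2(y, x)=-113.6265° <0 so +360° → 246.3735° ≈ 246.4°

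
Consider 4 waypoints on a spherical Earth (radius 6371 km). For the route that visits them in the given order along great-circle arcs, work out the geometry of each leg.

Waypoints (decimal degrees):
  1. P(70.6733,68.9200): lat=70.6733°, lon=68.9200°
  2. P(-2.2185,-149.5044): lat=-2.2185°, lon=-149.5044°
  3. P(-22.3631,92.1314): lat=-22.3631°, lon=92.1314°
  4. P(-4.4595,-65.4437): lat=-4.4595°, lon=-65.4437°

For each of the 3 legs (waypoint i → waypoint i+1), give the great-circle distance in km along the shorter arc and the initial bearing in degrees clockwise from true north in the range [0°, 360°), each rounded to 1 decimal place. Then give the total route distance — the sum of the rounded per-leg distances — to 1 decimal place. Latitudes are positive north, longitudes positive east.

Leg 1: φ1=1.2334818, φ2=-0.0387201, Δφ=-1.2722019, Δλ=-3.8122249 rad; a=sin²(Δφ/2)+cosφ1·cosφ2·sin²(Δλ/2)=0.6478068553; c=2·atan2(√a, √(1-a))=1.870894204; dist=6371·c=11919.467 ≈ 11919.5 km; running total=11919.5 km
Leg 1 bearing: y=sinΔλ·cosφ2=0.62101565, x=cosφ1·sinφ2-sinφ1·cosφ2·cosΔλ=0.72591466; θ=atan2(y, x)=40.5468° ≈ 40.5°
Leg 2: φ1=-0.0387201, φ2=-0.3903097, Δφ=-0.3515896, Δλ=4.2173403 rad; a=sin²(Δφ/2)+cosφ1·cosφ2·sin²(Δλ/2)=0.7121435384; c=2·atan2(√a, √(1-a))=2.008970766; dist=6371·c=12799.153 ≈ 12799.2 km; running total=24718.7 km
Leg 2 bearing: y=sinΔλ·cosφ2=-0.81376599, x=cosφ1·sinφ2-sinφ1·cosφ2·cosΔλ=-0.39719692; θ=atan2(y, x)=-116.0169° <0 so +360° → 243.9831° ≈ 244.0°
Leg 3: φ1=-0.3903097, φ2=-0.0778330, Δφ=0.3124768, Δλ=-2.7502043 rad; a=sin²(Δφ/2)+cosφ1·cosφ2·sin²(Δλ/2)=0.9113436088; c=2·atan2(√a, √(1-a))=2.536918209; dist=6371·c=16162.706 ≈ 16162.7 km; running total=40881.4 km
Leg 3 bearing: y=sinΔλ·cosφ2=-0.38031725, x=cosφ1·sinφ2-sinφ1·cosφ2·cosΔλ=-0.42254530; θ=atan2(y, x)=-138.0108° <0 so +360° → 221.9892° ≈ 222.0°

Leg 1: dist=11919.5 km, bearing=40.5°
Leg 2: dist=12799.2 km, bearing=244.0°
Leg 3: dist=16162.7 km, bearing=222.0°
Total: 40881.4 km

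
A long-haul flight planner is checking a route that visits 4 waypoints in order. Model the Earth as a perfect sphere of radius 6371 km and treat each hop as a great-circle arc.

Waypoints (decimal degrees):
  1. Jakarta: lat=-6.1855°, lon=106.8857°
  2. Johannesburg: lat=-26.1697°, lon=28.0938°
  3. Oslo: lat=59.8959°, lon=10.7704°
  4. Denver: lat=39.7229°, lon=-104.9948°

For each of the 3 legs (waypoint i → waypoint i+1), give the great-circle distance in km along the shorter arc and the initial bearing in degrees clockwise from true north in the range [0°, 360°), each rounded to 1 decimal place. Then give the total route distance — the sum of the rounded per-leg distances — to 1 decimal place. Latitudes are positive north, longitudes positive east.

Leg 1: dist=8588.1 km, bearing=244.5°
Leg 2: dist=9700.4 km, bearing=351.4°
Leg 3: dist=7488.4 km, bearing=311.4°
Total: 25776.9 km

Leg 1: φ1=-0.1079573, φ2=-0.4567474, Δφ=-0.3487901, Δλ=-1.3751781 rad; a=sin²(Δφ/2)+cosφ1·cosφ2·sin²(Δλ/2)=0.3895236363; c=2·atan2(√a, √(1-a))=1.348005093; dist=6371·c=8588.140 ≈ 8588.1 km; running total=8588.1 km
Leg 1 bearing: y=sinΔλ·cosφ2=-0.88037448, x=cosφ1·sinφ2-sinφ1·cosφ2·cosΔλ=-0.41966732; θ=atan2(y, x)=-115.4868° <0 so +360° → 244.5132° ≈ 244.5°
Leg 2: φ1=-0.4567474, φ2=1.0453807, Δφ=1.5021281, Δλ=-0.3023504 rad; a=sin²(Δφ/2)+cosφ1·cosφ2·sin²(Δλ/2)=0.4759025912; c=2·atan2(√a, √(1-a))=1.522582832; dist=6371·c=9700.375 ≈ 9700.4 km; running total=18288.5 km
Leg 2 bearing: y=sinΔλ·cosφ2=-0.14935067, x=cosφ1·sinφ2-sinφ1·cosφ2·cosΔλ=0.98760905; θ=atan2(y, x)=-8.5994° <0 so +360° → 351.4006° ≈ 351.4°
Leg 3: φ1=1.0453807, φ2=0.6932954, Δφ=-0.3520853, Δλ=-2.0204839 rad; a=sin²(Δφ/2)+cosφ1·cosφ2·sin²(Δλ/2)=0.3074096242; c=2·atan2(√a, √(1-a))=1.175392648; dist=6371·c=7488.427 ≈ 7488.4 km; running total=25776.9 km
Leg 3 bearing: y=sinΔλ·cosφ2=-0.69267815, x=cosφ1·sinφ2-sinφ1·cosφ2·cosΔλ=0.60978092; θ=atan2(y, x)=-48.6418° <0 so +360° → 311.3582° ≈ 311.4°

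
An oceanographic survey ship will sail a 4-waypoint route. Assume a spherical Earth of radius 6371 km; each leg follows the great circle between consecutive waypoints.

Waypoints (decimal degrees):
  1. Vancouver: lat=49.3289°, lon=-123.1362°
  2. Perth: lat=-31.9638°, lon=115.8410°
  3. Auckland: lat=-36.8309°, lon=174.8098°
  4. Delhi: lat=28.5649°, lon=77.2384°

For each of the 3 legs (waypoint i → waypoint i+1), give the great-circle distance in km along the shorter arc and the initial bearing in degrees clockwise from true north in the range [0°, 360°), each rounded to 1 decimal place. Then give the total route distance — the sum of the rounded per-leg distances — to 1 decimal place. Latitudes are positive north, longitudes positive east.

Leg 1: dist=14828.0 km, bearing=268.9°
Leg 2: dist=5352.2 km, bearing=112.9°
Leg 3: dist=12485.8 km, bearing=289.8°
Total: 32666.0 km

Leg 1: φ1=0.8609517, φ2=-0.5578736, Δφ=-1.4188253, Δλ=4.1709390 rad; a=sin²(Δφ/2)+cosφ1·cosφ2·sin²(Δλ/2)=0.8432366141; c=2·atan2(√a, √(1-a))=2.327424110; dist=6371·c=14828.019 ≈ 14828.0 km; running total=14828.0 km
Leg 1 bearing: y=sinΔλ·cosφ2=-0.72703200, x=cosφ1·sinφ2-sinφ1·cosφ2·cosΔλ=-0.01337807; θ=atan2(y, x)=-91.0542° <0 so +360° → 268.9458° ≈ 268.9°
Leg 2: φ1=-0.5578736, φ2=-0.6428205, Δφ=-0.0849469, Δλ=1.0291997 rad; a=sin²(Δφ/2)+cosφ1·cosφ2·sin²(Δλ/2)=0.1663017601; c=2·atan2(√a, √(1-a))=0.840089094; dist=6371·c=5352.208 ≈ 5352.2 km; running total=20180.2 km
Leg 2 bearing: y=sinΔλ·cosφ2=0.68585915, x=cosφ1·sinφ2-sinφ1·cosφ2·cosΔλ=-0.29013646; θ=atan2(y, x)=112.9296° ≈ 112.9°
Leg 3: φ1=-0.6428205, φ2=0.4985516, Δφ=1.1413720, Δλ=-1.7029422 rad; a=sin²(Δφ/2)+cosφ1·cosφ2·sin²(Δλ/2)=0.6896287996; c=2·atan2(√a, √(1-a))=1.959790148; dist=6371·c=12485.823 ≈ 12485.8 km; running total=32666.0 km
Leg 3 bearing: y=sinΔλ·cosφ2=-0.87061875, x=cosφ1·sinφ2-sinφ1·cosφ2·cosΔλ=0.31334750; θ=atan2(y, x)=-70.2055° <0 so +360° → 289.7945° ≈ 289.8°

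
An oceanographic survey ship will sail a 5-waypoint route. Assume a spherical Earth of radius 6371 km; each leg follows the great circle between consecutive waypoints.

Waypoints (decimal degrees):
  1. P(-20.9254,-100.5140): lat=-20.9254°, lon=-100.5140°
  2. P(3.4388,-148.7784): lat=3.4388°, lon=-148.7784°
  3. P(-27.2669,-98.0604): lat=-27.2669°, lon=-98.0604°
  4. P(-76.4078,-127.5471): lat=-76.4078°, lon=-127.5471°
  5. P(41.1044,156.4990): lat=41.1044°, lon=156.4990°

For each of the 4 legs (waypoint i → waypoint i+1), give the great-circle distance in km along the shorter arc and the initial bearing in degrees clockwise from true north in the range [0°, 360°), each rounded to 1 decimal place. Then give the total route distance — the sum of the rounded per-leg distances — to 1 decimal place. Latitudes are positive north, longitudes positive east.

Leg 1: φ1=-0.3652171, φ2=0.0600184, Δφ=0.4252355, Δλ=-0.8423727 rad; a=sin²(Δφ/2)+cosφ1·cosφ2·sin²(Δλ/2)=0.2003766446; c=2·atan2(√a, √(1-a))=0.928236497; dist=6371·c=5913.795 ≈ 5913.8 km; running total=5913.8 km
Leg 1 bearing: y=sinΔλ·cosφ2=-0.74488108, x=cosφ1·sinφ2-sinφ1·cosφ2·cosΔλ=0.29335227; θ=atan2(y, x)=-68.5043° <0 so +360° → 291.4957° ≈ 291.5°
Leg 2: φ1=0.0600184, φ2=-0.4758972, Δφ=-0.5359156, Δλ=0.8851961 rad; a=sin²(Δφ/2)+cosφ1·cosφ2·sin²(Δλ/2)=0.2328543244; c=2·atan2(√a, √(1-a))=1.007127141; dist=6371·c=6416.407 ≈ 6416.4 km; running total=12330.2 km
Leg 2 bearing: y=sinΔλ·cosφ2=0.68802951, x=cosφ1·sinφ2-sinφ1·cosφ2·cosΔλ=-0.49106837; θ=atan2(y, x)=125.5166° ≈ 125.5°
Leg 3: φ1=-0.4758972, φ2=-1.3335677, Δφ=-0.8576705, Δλ=-0.5146400 rad; a=sin²(Δφ/2)+cosφ1·cosφ2·sin²(Δλ/2)=0.1864286064; c=2·atan2(√a, √(1-a))=0.892916803; dist=6371·c=5688.773 ≈ 5688.8 km; running total=18019.0 km
Leg 3 bearing: y=sinΔλ·cosφ2=-0.11567688, x=cosφ1·sinφ2-sinφ1·cosφ2·cosΔλ=-0.77026670; θ=atan2(y, x)=-171.4593° <0 so +360° → 188.5407° ≈ 188.5°
Leg 4: φ1=-1.3335677, φ2=0.7174071, Δφ=2.0509748, Δλ=4.9575397 rad; a=sin²(Δφ/2)+cosφ1·cosφ2·sin²(Δλ/2)=0.7980209591; c=2·atan2(√a, √(1-a))=2.209358959; dist=6371·c=14075.826 ≈ 14075.8 km; running total=32094.8 km
Leg 4 bearing: y=sinΔλ·cosφ2=-0.73098345, x=cosφ1·sinφ2-sinφ1·cosφ2·cosΔλ=0.33226079; θ=atan2(y, x)=-65.5563° <0 so +360° → 294.4437° ≈ 294.4°

Leg 1: dist=5913.8 km, bearing=291.5°
Leg 2: dist=6416.4 km, bearing=125.5°
Leg 3: dist=5688.8 km, bearing=188.5°
Leg 4: dist=14075.8 km, bearing=294.4°
Total: 32094.8 km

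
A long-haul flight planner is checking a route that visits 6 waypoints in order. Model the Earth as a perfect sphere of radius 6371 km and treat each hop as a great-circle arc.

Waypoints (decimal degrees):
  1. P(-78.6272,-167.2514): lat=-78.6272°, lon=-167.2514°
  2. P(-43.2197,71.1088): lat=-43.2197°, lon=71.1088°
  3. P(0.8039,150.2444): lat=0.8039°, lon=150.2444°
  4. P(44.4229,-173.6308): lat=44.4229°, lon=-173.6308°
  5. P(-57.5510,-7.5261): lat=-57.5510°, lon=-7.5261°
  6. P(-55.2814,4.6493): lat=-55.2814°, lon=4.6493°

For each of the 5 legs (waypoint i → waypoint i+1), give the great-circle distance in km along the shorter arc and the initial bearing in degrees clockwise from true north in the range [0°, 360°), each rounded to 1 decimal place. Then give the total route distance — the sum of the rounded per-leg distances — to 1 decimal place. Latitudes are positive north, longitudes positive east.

Leg 1: φ1=-1.3723035, φ2=-0.7543261, Δφ=0.6179775, Δλ=4.1601703 rad; a=sin²(Δφ/2)+cosφ1·cosφ2·sin²(Δλ/2)=0.2020151569; c=2·atan2(√a, √(1-a))=0.932323649; dist=6371·c=5939.834 ≈ 5939.8 km; running total=5939.8 km
Leg 1 bearing: y=sinΔλ·cosφ2=-0.62041631, x=cosφ1·sinφ2-sinφ1·cosφ2·cosΔλ=-0.50980754; θ=atan2(y, x)=-129.4106° <0 so +360° → 230.5894° ≈ 230.6°
Leg 2: φ1=-0.7543261, φ2=0.0140307, Δφ=0.7683568, Δλ=1.3811768 rad; a=sin²(Δφ/2)+cosφ1·cosφ2·sin²(Δλ/2)=0.4361329566; c=2·atan2(√a, √(1-a))=1.442712313; dist=6371·c=9191.520 ≈ 9191.5 km; running total=15131.3 km
Leg 2 bearing: y=sinΔλ·cosφ2=0.98197935, x=cosφ1·sinφ2-sinφ1·cosφ2·cosΔλ=0.13928589; θ=atan2(y, x)=81.9269° ≈ 81.9°
Leg 3: φ1=0.0140307, φ2=0.7753259, Δφ=0.7612952, Δλ=-5.6526886 rad; a=sin²(Δφ/2)+cosφ1·cosφ2·sin²(Δλ/2)=0.2066789101; c=2·atan2(√a, √(1-a))=0.943889987; dist=6371·c=6013.523 ≈ 6013.5 km; running total=21144.8 km
Leg 3 bearing: y=sinΔλ·cosφ2=0.42104964, x=cosφ1·sinφ2-sinφ1·cosφ2·cosΔλ=0.69178621; θ=atan2(y, x)=31.3264° ≈ 31.3°
Leg 4: φ1=0.7753259, φ2=-1.0044544, Δφ=-1.7797803, Δλ=2.8990739 rad; a=sin²(Δφ/2)+cosφ1·cosφ2·sin²(Δλ/2)=0.9813254091; c=2·atan2(√a, √(1-a))=2.867424752; dist=6371·c=18268.363 ≈ 18268.4 km; running total=39413.2 km
Leg 4 bearing: y=sinΔλ·cosφ2=0.12885131, x=cosφ1·sinφ2-sinφ1·cosφ2·cosΔλ=-0.23811917; θ=atan2(y, x)=151.5812° ≈ 151.6°
Leg 5: φ1=-1.0044544, φ2=-0.9648424, Δφ=0.0396120, Δλ=0.2125008 rad; a=sin²(Δφ/2)+cosφ1·cosφ2·sin²(Δλ/2)=0.0038291077; c=2·atan2(√a, √(1-a))=0.123838687; dist=6371·c=788.976 ≈ 789.0 km; running total=40202.2 km
Leg 5 bearing: y=sinΔλ·cosφ2=0.12012025, x=cosφ1·sinφ2-sinφ1·cosφ2·cosΔλ=0.02879076; θ=atan2(y, x)=76.5214° ≈ 76.5°

Leg 1: dist=5939.8 km, bearing=230.6°
Leg 2: dist=9191.5 km, bearing=81.9°
Leg 3: dist=6013.5 km, bearing=31.3°
Leg 4: dist=18268.4 km, bearing=151.6°
Leg 5: dist=789.0 km, bearing=76.5°
Total: 40202.2 km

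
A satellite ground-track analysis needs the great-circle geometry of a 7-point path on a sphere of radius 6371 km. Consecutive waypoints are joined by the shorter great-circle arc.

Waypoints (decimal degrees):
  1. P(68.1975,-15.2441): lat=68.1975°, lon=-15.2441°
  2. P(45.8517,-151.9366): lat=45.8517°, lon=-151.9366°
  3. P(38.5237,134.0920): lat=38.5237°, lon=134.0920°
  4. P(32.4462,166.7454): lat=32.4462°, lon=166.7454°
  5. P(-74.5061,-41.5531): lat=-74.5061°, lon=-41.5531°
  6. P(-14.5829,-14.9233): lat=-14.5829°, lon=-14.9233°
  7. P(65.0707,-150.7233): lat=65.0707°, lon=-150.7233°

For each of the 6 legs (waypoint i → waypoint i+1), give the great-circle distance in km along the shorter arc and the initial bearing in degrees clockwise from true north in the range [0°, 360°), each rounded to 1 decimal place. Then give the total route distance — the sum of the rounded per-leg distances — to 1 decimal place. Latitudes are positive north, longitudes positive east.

Leg 1: φ1=1.1902709, φ2=0.8002631, Δφ=-0.3900078, Δλ=-2.3857342 rad; a=sin²(Δφ/2)+cosφ1·cosφ2·sin²(Δλ/2)=0.2610163264; c=2·atan2(√a, √(1-a))=1.072457174; dist=6371·c=6832.625 ≈ 6832.6 km; running total=6832.6 km
Leg 1 bearing: y=sinΔλ·cosφ2=-0.47775113, x=cosφ1·sinφ2-sinφ1·cosφ2·cosΔλ=0.73708960; θ=atan2(y, x)=-32.9496° <0 so +360° → 327.0504° ≈ 327.1°
Leg 2: φ1=0.8002631, φ2=0.6723654, Δφ=-0.1278977, Δλ=4.9921408 rad; a=sin²(Δφ/2)+cosφ1·cosφ2·sin²(Δλ/2)=0.2013134455; c=2·atan2(√a, √(1-a))=0.930574804; dist=6371·c=5928.692 ≈ 5928.7 km; running total=12761.3 km
Leg 2 bearing: y=sinΔλ·cosφ2=-0.75193592, x=cosφ1·sinφ2-sinφ1·cosφ2·cosΔλ=0.27881489; θ=atan2(y, x)=-69.6554° <0 so +360° → 290.3446° ≈ 290.3°
Leg 3: φ1=0.6723654, φ2=0.5662930, Δφ=-0.1060724, Δλ=0.5699093 rad; a=sin²(Δφ/2)+cosφ1·cosφ2·sin²(Δλ/2)=0.0549842970; c=2·atan2(√a, √(1-a))=0.473382274; dist=6371·c=3015.918 ≈ 3015.9 km; running total=15777.2 km
Leg 3 bearing: y=sinΔλ·cosφ2=0.45532869, x=cosφ1·sinφ2-sinφ1·cosφ2·cosΔλ=-0.02280079; θ=atan2(y, x)=92.8667° ≈ 92.9°
Leg 4: φ1=0.5662930, φ2=-1.3003768, Δφ=-1.8666698, Δλ=-3.6354947 rad; a=sin²(Δφ/2)+cosφ1·cosφ2·sin²(Δλ/2)=0.8577515602; c=2·atan2(√a, √(1-a))=2.368140342; dist=6371·c=15087.422 ≈ 15087.4 km; running total=30864.6 km
Leg 4 bearing: y=sinΔλ·cosφ2=0.12663977, x=cosφ1·sinφ2-sinφ1·cosφ2·cosΔλ=-0.68703541; θ=atan2(y, x)=169.5560° ≈ 169.6°
Leg 5: φ1=-1.3003768, φ2=-0.2545196, Δφ=1.0458571, Δλ=0.4647777 rad; a=sin²(Δφ/2)+cosφ1·cosφ2·sin²(Δλ/2)=0.2631320718; c=2·atan2(√a, √(1-a))=1.077268289; dist=6371·c=6863.276 ≈ 6863.3 km; running total=37727.9 km
Leg 5 bearing: y=sinΔλ·cosφ2=0.43378426, x=cosφ1·sinφ2-sinφ1·cosφ2·cosΔλ=0.76642388; θ=atan2(y, x)=29.5092° ≈ 29.5°
Leg 6: φ1=-0.2545196, φ2=1.1356980, Δφ=1.3902176, Δλ=-2.3701571 rad; a=sin²(Δφ/2)+cosφ1·cosφ2·sin²(Δλ/2)=0.7603822392; c=2·atan2(√a, √(1-a))=2.118542521; dist=6371·c=13497.234 ≈ 13497.2 km; running total=51225.1 km
Leg 6 bearing: y=sinΔλ·cosφ2=-0.29385481, x=cosφ1·sinφ2-sinφ1·cosφ2·cosΔλ=0.80153210; θ=atan2(y, x)=-20.1338° <0 so +360° → 339.8662° ≈ 339.9°

Leg 1: dist=6832.6 km, bearing=327.1°
Leg 2: dist=5928.7 km, bearing=290.3°
Leg 3: dist=3015.9 km, bearing=92.9°
Leg 4: dist=15087.4 km, bearing=169.6°
Leg 5: dist=6863.3 km, bearing=29.5°
Leg 6: dist=13497.2 km, bearing=339.9°
Total: 51225.1 km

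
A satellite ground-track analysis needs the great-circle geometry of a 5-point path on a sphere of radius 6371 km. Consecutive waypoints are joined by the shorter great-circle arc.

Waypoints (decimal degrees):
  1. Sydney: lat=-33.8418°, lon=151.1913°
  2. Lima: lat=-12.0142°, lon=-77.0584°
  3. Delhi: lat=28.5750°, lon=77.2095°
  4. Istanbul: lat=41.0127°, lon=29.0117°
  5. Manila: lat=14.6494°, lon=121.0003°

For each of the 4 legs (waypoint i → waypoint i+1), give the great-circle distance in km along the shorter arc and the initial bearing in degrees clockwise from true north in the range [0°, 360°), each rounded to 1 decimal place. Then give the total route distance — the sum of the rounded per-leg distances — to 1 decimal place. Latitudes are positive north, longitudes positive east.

Leg 1: φ1=-0.5906508, φ2=-0.2096873, Δφ=0.3809635, Δλ=-3.9837088 rad; a=sin²(Δφ/2)+cosφ1·cosφ2·sin²(Δλ/2)=0.7125171865; c=2·atan2(√a, √(1-a))=2.009796186; dist=6371·c=12804.412 ≈ 12804.4 km; running total=12804.4 km
Leg 1 bearing: y=sinΔλ·cosφ2=0.72971236, x=cosφ1·sinφ2-sinφ1·cosφ2·cosΔλ=-0.53559841; θ=atan2(y, x)=126.2781° ≈ 126.3°
Leg 2: φ1=-0.2096873, φ2=0.4987278, Δφ=0.7084152, Δλ=2.6924828 rad; a=sin²(Δφ/2)+cosφ1·cosφ2·sin²(Δλ/2)=0.9366692615; c=2·atan2(√a, √(1-a))=2.632810783; dist=6371·c=16773.637 ≈ 16773.6 km; running total=29578.0 km
Leg 2 bearing: y=sinΔλ·cosφ2=0.38127911, x=cosφ1·sinφ2-sinφ1·cosφ2·cosΔλ=0.30316013; θ=atan2(y, x)=51.5113° ≈ 51.5°
Leg 3: φ1=0.4987278, φ2=0.7158067, Δφ=0.2170788, Δλ=-0.8412103 rad; a=sin²(Δφ/2)+cosφ1·cosφ2·sin²(Δλ/2)=0.1222115943; c=2·atan2(√a, √(1-a))=0.714262107; dist=6371·c=4550.564 ≈ 4550.6 km; running total=34128.6 km
Leg 3 bearing: y=sinΔλ·cosφ2=-0.56249015, x=cosφ1·sinφ2-sinφ1·cosφ2·cosΔλ=0.33572089; θ=atan2(y, x)=-59.1692° <0 so +360° → 300.8308° ≈ 300.8°
Leg 4: φ1=0.7158067, φ2=0.2556803, Δφ=-0.4601264, Δλ=1.6055039 rad; a=sin²(Δφ/2)+cosφ1·cosφ2·sin²(Δλ/2)=0.4296853315; c=2·atan2(√a, √(1-a))=1.429699287; dist=6371·c=9108.614 ≈ 9108.6 km; running total=43237.2 km
Leg 4 bearing: y=sinΔλ·cosφ2=0.96690881, x=cosφ1·sinφ2-sinφ1·cosφ2·cosΔλ=0.21286321; θ=atan2(y, x)=77.5845° ≈ 77.6°

Leg 1: dist=12804.4 km, bearing=126.3°
Leg 2: dist=16773.6 km, bearing=51.5°
Leg 3: dist=4550.6 km, bearing=300.8°
Leg 4: dist=9108.6 km, bearing=77.6°
Total: 43237.2 km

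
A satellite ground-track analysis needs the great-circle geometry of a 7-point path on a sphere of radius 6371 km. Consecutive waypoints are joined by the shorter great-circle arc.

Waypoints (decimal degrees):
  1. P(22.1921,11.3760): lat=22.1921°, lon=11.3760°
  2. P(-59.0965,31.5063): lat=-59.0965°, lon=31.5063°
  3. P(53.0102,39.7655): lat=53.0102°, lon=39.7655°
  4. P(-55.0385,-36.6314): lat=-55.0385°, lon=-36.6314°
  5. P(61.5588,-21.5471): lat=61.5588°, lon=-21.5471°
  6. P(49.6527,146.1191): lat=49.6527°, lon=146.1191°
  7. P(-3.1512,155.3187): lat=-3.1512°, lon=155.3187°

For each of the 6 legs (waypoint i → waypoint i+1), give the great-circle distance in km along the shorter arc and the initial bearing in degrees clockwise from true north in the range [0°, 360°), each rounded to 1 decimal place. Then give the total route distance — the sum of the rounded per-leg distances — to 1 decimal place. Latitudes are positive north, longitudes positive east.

Leg 1: dist=9225.7 km, bearing=169.7°
Leg 2: dist=12487.8 km, bearing=5.4°
Leg 3: dist=13898.9 km, bearing=222.8°
Leg 4: dist=13032.2 km, bearing=8.0°
Leg 5: dist=7600.2 km, bearing=8.6°
Leg 6: dist=5937.8 km, bearing=168.5°
Total: 62182.6 km

Leg 1: φ1=0.3873252, φ2=-1.0314285, Δφ=-1.4187537, Δλ=0.3513400 rad; a=sin²(Δφ/2)+cosφ1·cosφ2·sin²(Δλ/2)=0.4387963003; c=2·atan2(√a, √(1-a))=1.448081164; dist=6371·c=9225.725 ≈ 9225.7 km; running total=9225.7 km
Leg 1 bearing: y=sinΔλ·cosφ2=0.17675648, x=cosφ1·sinφ2-sinφ1·cosφ2·cosΔλ=-0.97661332; θ=atan2(y, x)=169.7411° ≈ 169.7°
Leg 2: φ1=-1.0314285, φ2=0.9252025, Δφ=1.9566310, Δλ=0.1441502 rad; a=sin²(Δφ/2)+cosφ1·cosφ2·sin²(Δλ/2)=0.6897688052; c=2·atan2(√a, √(1-a))=1.960092787; dist=6371·c=12487.751 ≈ 12487.8 km; running total=21713.5 km
Leg 2 bearing: y=sinΔλ·cosφ2=0.08643122, x=cosφ1·sinφ2-sinφ1·cosφ2·cosΔλ=0.92113020; θ=atan2(y, x)=5.3605° ≈ 5.4°
Leg 3: φ1=0.9252025, φ2=-0.9606030, Δφ=-1.8858056, Δλ=-1.3333774 rad; a=sin²(Δφ/2)+cosφ1·cosφ2·sin²(Δλ/2)=0.7867551599; c=2·atan2(√a, √(1-a))=2.181580854; dist=6371·c=13898.852 ≈ 13898.9 km; running total=35612.4 km
Leg 3 bearing: y=sinΔλ·cosφ2=-0.55695151, x=cosφ1·sinφ2-sinφ1·cosφ2·cosΔλ=-0.60074198; θ=atan2(y, x)=-137.1662° <0 so +360° → 222.8338° ≈ 222.8°
Leg 4: φ1=-0.9606030, φ2=1.0744037, Δφ=2.0350068, Δλ=0.2632707 rad; a=sin²(Δφ/2)+cosφ1·cosφ2·sin²(Δλ/2)=0.7285601269; c=2·atan2(√a, √(1-a))=2.045550986; dist=6371·c=13032.205 ≈ 13032.2 km; running total=48644.6 km
Leg 4 bearing: y=sinΔλ·cosφ2=0.12394100, x=cosφ1·sinφ2-sinφ1·cosφ2·cosΔλ=0.88072680; θ=atan2(y, x)=8.0104° ≈ 8.0°
Leg 5: φ1=1.0744037, φ2=0.8666031, Δφ=-0.2078006, Δλ=2.9263272 rad; a=sin²(Δφ/2)+cosφ1·cosφ2·sin²(Δλ/2)=0.3155358961; c=2·atan2(√a, √(1-a))=1.192940707; dist=6371·c=7600.225 ≈ 7600.2 km; running total=56244.8 km
Leg 5 bearing: y=sinΔλ·cosφ2=0.13829309, x=cosφ1·sinφ2-sinφ1·cosφ2·cosΔλ=0.91911207; θ=atan2(y, x)=8.5568° ≈ 8.6°
Leg 6: φ1=0.8666031, φ2=-0.0549988, Δφ=-0.9216019, Δλ=0.1605633 rad; a=sin²(Δφ/2)+cosφ1·cosφ2·sin²(Δλ/2)=0.2018850095; c=2·atan2(√a, √(1-a))=0.931999460; dist=6371·c=5937.769 ≈ 5937.8 km; running total=62182.6 km
Leg 6 bearing: y=sinΔλ·cosφ2=0.15963256, x=cosφ1·sinφ2-sinφ1·cosφ2·cosΔλ=-0.78678285; θ=atan2(y, x)=168.5308° ≈ 168.5°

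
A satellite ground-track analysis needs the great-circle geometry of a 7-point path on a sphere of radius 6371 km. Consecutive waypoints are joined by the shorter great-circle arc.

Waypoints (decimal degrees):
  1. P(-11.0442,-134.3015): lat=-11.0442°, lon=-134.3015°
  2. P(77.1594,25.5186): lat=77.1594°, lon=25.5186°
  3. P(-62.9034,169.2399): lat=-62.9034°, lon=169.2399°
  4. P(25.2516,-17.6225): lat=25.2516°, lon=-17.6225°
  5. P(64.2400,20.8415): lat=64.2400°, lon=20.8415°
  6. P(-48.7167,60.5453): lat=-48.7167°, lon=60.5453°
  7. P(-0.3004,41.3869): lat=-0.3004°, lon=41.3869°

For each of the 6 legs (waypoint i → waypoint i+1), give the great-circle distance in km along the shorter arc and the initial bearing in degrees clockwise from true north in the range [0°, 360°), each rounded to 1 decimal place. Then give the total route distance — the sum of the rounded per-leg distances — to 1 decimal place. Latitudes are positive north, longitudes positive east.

Leg 1: dist=12570.4 km, bearing=4.8°
Leg 2: dist=17983.4 km, bearing=59.3°
Leg 3: dist=15797.7 km, bearing=169.9°
Leg 4: dist=5138.7 km, bearing=22.0°
Leg 5: dist=13025.4 km, bearing=151.7°
Leg 6: dist=5688.5 km, bearing=335.1°
Total: 70204.1 km

Leg 1: φ1=-0.1927577, φ2=1.3466856, Δφ=1.5394432, Δλ=2.7893870 rad; a=sin²(Δφ/2)+cosφ1·cosφ2·sin²(Δλ/2)=0.6957546615; c=2·atan2(√a, √(1-a))=1.973067606; dist=6371·c=12570.414 ≈ 12570.4 km; running total=12570.4 km
Leg 1 bearing: y=sinΔλ·cosφ2=0.07666570, x=cosφ1·sinφ2-sinφ1·cosφ2·cosΔλ=0.91697482; θ=atan2(y, x)=4.7792° ≈ 4.8°
Leg 2: φ1=1.3466856, φ2=-1.0978714, Δφ=-2.4445570, Δλ=2.5084099 rad; a=sin²(Δφ/2)+cosφ1·cosφ2·sin²(Δλ/2)=0.9747909248; c=2·atan2(√a, √(1-a))=2.822695788; dist=6371·c=17983.395 ≈ 17983.4 km; running total=30553.8 km
Leg 2 bearing: y=sinΔλ·cosφ2=0.26952083, x=cosφ1·sinφ2-sinφ1·cosφ2·cosΔλ=0.16016502; θ=atan2(y, x)=59.2787° ≈ 59.3°
Leg 3: φ1=-1.0978714, φ2=0.4407236, Δφ=1.5385950, Δλ=-3.2613641 rad; a=sin²(Δφ/2)+cosφ1·cosφ2·sin²(Δλ/2)=0.8943931781; c=2·atan2(√a, √(1-a))=2.479628343; dist=6371·c=15797.712 ≈ 15797.7 km; running total=46351.5 km
Leg 3 bearing: y=sinΔλ·cosφ2=0.10806769, x=cosφ1·sinφ2-sinφ1·cosφ2·cosΔλ=-0.60509293; θ=atan2(y, x)=169.8739° ≈ 169.9°
Leg 4: φ1=0.4407236, φ2=1.1211995, Δφ=0.6804760, Δλ=0.6713234 rad; a=sin²(Δφ/2)+cosφ1·cosφ2·sin²(Δλ/2)=0.1540119381; c=2·atan2(√a, √(1-a))=0.806573537; dist=6371·c=5138.680 ≈ 5138.7 km; running total=51490.2 km
Leg 4 bearing: y=sinΔλ·cosφ2=0.27033263, x=cosφ1·sinφ2-sinφ1·cosφ2·cosΔλ=0.66939474; θ=atan2(y, x)=21.9911° ≈ 22.0°
Leg 5: φ1=1.1211995, φ2=-0.8502668, Δφ=-1.9714663, Δλ=0.6929620 rad; a=sin²(Δφ/2)+cosφ1·cosφ2·sin²(Δλ/2)=0.7280853080; c=2·atan2(√a, √(1-a))=2.044483556; dist=6371·c=13025.405 ≈ 13025.4 km; running total=64515.6 km
Leg 5 bearing: y=sinΔλ·cosφ2=0.42148160, x=cosφ1·sinφ2-sinφ1·cosφ2·cosΔλ=-0.78374845; θ=atan2(y, x)=151.7297° ≈ 151.7°
Leg 6: φ1=-0.8502668, φ2=-0.0052430, Δφ=0.8450238, Δλ=-0.3343772 rad; a=sin²(Δφ/2)+cosφ1·cosφ2·sin²(Δλ/2)=0.1864140915; c=2·atan2(√a, √(1-a))=0.892879532; dist=6371·c=5688.536 ≈ 5688.5 km; running total=70204.1 km
Leg 6 bearing: y=sinΔλ·cosφ2=-0.32817638, x=cosφ1·sinφ2-sinφ1·cosφ2·cosΔλ=0.70636802; θ=atan2(y, x)=-24.9194° <0 so +360° → 335.0806° ≈ 335.1°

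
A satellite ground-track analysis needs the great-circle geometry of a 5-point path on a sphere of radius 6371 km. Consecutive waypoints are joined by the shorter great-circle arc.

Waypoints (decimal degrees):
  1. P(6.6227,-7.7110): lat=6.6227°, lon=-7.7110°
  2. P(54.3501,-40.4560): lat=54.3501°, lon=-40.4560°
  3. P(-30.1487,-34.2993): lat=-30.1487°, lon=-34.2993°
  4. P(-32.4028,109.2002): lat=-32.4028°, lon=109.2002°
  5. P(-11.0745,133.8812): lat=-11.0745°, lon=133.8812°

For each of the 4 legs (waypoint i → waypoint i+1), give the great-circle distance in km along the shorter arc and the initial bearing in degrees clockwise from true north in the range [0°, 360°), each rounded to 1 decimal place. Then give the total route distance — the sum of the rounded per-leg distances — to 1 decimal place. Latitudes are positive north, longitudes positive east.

Leg 1: φ1=0.1155879, φ2=0.9485882, Δφ=0.8330003, Δλ=-0.5715081 rad; a=sin²(Δφ/2)+cosφ1·cosφ2·sin²(Δλ/2)=0.2096715464; c=2·atan2(√a, √(1-a))=0.951261004; dist=6371·c=6060.484 ≈ 6060.5 km; running total=6060.5 km
Leg 1 bearing: y=sinΔλ·cosφ2=-0.31525386, x=cosφ1·sinφ2-sinφ1·cosφ2·cosΔλ=0.75063477; θ=atan2(y, x)=-22.7816° <0 so +360° → 337.2184° ≈ 337.2°
Leg 2: φ1=0.9485882, φ2=-0.5261941, Δφ=-1.4747823, Δλ=0.1074547 rad; a=sin²(Δφ/2)+cosφ1·cosφ2·sin²(Δλ/2)=0.4535201273; c=2·atan2(√a, √(1-a))=1.477702172; dist=6371·c=9414.441 ≈ 9414.4 km; running total=15474.9 km
Leg 2 bearing: y=sinΔλ·cosφ2=0.09274002, x=cosφ1·sinφ2-sinφ1·cosφ2·cosΔλ=-0.99134140; θ=atan2(y, x)=174.6555° ≈ 174.7°
Leg 3: φ1=-0.5261941, φ2=-0.5655355, Δφ=-0.0393415, Δλ=2.5045387 rad; a=sin²(Δφ/2)+cosφ1·cosφ2·sin²(Δλ/2)=0.6588727329; c=2·atan2(√a, √(1-a))=1.894147105; dist=6371·c=12067.611 ≈ 12067.6 km; running total=27542.5 km
Leg 3 bearing: y=sinΔλ·cosφ2=0.50221584, x=cosφ1·sinφ2-sinφ1·cosφ2·cosΔλ=-0.80424938; θ=atan2(y, x)=148.0172° ≈ 148.0°
Leg 4: φ1=-0.5655355, φ2=-0.1932865, Δφ=0.3722491, Δλ=0.4307647 rad; a=sin²(Δφ/2)+cosφ1·cosφ2·sin²(Δλ/2)=0.0720908836; c=2·atan2(√a, √(1-a))=0.543665742; dist=6371·c=3463.694 ≈ 3463.7 km; running total=31006.2 km
Leg 4 bearing: y=sinΔλ·cosφ2=0.40978997, x=cosφ1·sinφ2-sinφ1·cosφ2·cosΔλ=0.31566965; θ=atan2(y, x)=52.3922° ≈ 52.4°

Leg 1: dist=6060.5 km, bearing=337.2°
Leg 2: dist=9414.4 km, bearing=174.7°
Leg 3: dist=12067.6 km, bearing=148.0°
Leg 4: dist=3463.7 km, bearing=52.4°
Total: 31006.2 km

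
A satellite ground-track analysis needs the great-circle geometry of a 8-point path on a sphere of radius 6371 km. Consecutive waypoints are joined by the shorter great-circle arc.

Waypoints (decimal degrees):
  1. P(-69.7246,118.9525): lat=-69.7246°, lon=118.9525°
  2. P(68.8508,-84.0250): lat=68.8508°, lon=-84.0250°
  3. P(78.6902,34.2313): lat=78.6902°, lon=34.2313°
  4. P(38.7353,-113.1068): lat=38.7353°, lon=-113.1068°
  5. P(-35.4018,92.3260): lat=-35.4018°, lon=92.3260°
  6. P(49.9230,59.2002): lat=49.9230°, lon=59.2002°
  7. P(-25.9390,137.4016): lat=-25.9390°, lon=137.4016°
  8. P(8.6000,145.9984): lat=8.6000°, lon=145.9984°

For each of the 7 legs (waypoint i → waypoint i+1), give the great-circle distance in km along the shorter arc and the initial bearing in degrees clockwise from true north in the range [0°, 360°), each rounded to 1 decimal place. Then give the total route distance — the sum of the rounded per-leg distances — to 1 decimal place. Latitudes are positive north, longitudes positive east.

Leg 1: dist=19111.7 km, bearing=85.3°
Leg 2: dist=3139.3 km, bearing=21.4°
Leg 3: dist=6783.1 km, bearing=331.2°
Leg 4: dist=17735.9 km, bearing=271.4°
Leg 5: dist=10031.7 km, bearing=339.4°
Leg 6: dist=11396.7 km, bearing=115.6°
Leg 7: dist=3951.4 km, bearing=14.7°
Total: 72149.8 km

Leg 1: φ1=-1.2169238, φ2=1.2016732, Δφ=2.4185970, Δλ=-3.5426257 rad; a=sin²(Δφ/2)+cosφ1·cosφ2·sin²(Δλ/2)=0.9949818706; c=2·atan2(√a, √(1-a))=2.999796379; dist=6371·c=19111.703 ≈ 19111.7 km; running total=19111.7 km
Leg 1 bearing: y=sinΔλ·cosφ2=0.14084450, x=cosφ1·sinφ2-sinφ1·cosφ2·cosΔλ=0.01160249; θ=atan2(y, x)=85.2907° ≈ 85.3°
Leg 2: φ1=1.2016732, φ2=1.3734031, Δφ=0.1717299, Δλ=2.0639618 rad; a=sin²(Δφ/2)+cosφ1·cosφ2·sin²(Δλ/2)=0.0594822905; c=2·atan2(√a, √(1-a))=0.492749754; dist=6371·c=3139.309 ≈ 3139.3 km; running total=22251.0 km
Leg 2 bearing: y=sinΔλ·cosφ2=0.17274468, x=cosφ1·sinφ2-sinφ1·cosφ2·cosΔλ=0.44038150; θ=atan2(y, x)=21.4182° ≈ 21.4°
Leg 3: φ1=1.3734031, φ2=0.6760585, Δφ=-0.6973446, Δλ=-2.5715350 rad; a=sin²(Δφ/2)+cosφ1·cosφ2·sin²(Δλ/2)=0.2576073751; c=2·atan2(√a, √(1-a))=1.064678707; dist=6371·c=6783.068 ≈ 6783.1 km; running total=29034.1 km
Leg 3 bearing: y=sinΔλ·cosφ2=-0.42097520, x=cosφ1·sinφ2-sinφ1·cosφ2·cosΔλ=0.76665712; θ=atan2(y, x)=-28.7714° <0 so +360° → 331.2286° ≈ 331.2°
Leg 4: φ1=0.6760585, φ2=-0.6178780, Δφ=-1.2939365, Δλ=3.5854788 rad; a=sin²(Δφ/2)+cosφ1·cosφ2·sin²(Δλ/2)=0.9683451004; c=2·atan2(√a, √(1-a))=2.783851592; dist=6371·c=17735.918 ≈ 17735.9 km; running total=46770.0 km
Leg 4 bearing: y=sinΔλ·cosφ2=-0.35005060, x=cosφ1·sinφ2-sinφ1·cosφ2·cosΔλ=0.00872022; θ=atan2(y, x)=-88.5730° <0 so +360° → 271.4270° ≈ 271.4°
Leg 5: φ1=-0.6178780, φ2=0.8713207, Δφ=1.4891987, Δλ=-0.5781543 rad; a=sin²(Δφ/2)+cosφ1·cosφ2·sin²(Δλ/2)=0.5018920575; c=2·atan2(√a, √(1-a))=1.574580451; dist=6371·c=10031.652 ≈ 10031.7 km; running total=56801.7 km
Leg 5 bearing: y=sinΔλ·cosφ2=-0.35183229, x=cosφ1·sinφ2-sinφ1·cosφ2·cosΔλ=0.93605540; θ=atan2(y, x)=-20.5996° <0 so +360° → 339.4004° ≈ 339.4°
Leg 6: φ1=0.8713207, φ2=-0.4527210, Δφ=-1.3240417, Δλ=1.3648719 rad; a=sin²(Δφ/2)+cosφ1·cosφ2·sin²(Δλ/2)=0.6081597503; c=2·atan2(√a, √(1-a))=1.788839455; dist=6371·c=11396.696 ≈ 11396.7 km; running total=68198.4 km
Leg 6 bearing: y=sinΔλ·cosφ2=0.88026102, x=cosφ1·sinφ2-sinφ1·cosφ2·cosΔλ=-0.42231079; θ=atan2(y, x)=115.6297° ≈ 115.6°
Leg 7: φ1=-0.4527210, φ2=0.1500983, Δφ=0.6028193, Δλ=0.1500425 rad; a=sin²(Δφ/2)+cosφ1·cosφ2·sin²(Δλ/2)=0.0931246872; c=2·atan2(√a, √(1-a))=0.620219972; dist=6371·c=3951.421 ≈ 3951.4 km; running total=72149.8 km
Leg 7 bearing: y=sinΔλ·cosφ2=0.14779942, x=cosφ1·sinφ2-sinφ1·cosφ2·cosΔλ=0.56210786; θ=atan2(y, x)=14.7318° ≈ 14.7°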